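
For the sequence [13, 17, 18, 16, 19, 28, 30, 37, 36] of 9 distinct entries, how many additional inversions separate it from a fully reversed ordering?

Maximum inversions for 9 distinct elements is C(9, 2) = 9·8/2 = 36.
Current inversions — for each element, count later smaller elements:
13: 0
17: 1
18: 1
16: 0
19: 0
28: 0
30: 0
37: 1
36: 0
Current total: 0 + 1 + 1 + 0 + 0 + 0 + 0 + 1 + 0 = 3
Shortfall: 36 − 3 = 33

33 inversions short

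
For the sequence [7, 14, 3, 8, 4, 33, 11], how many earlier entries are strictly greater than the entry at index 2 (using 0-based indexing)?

2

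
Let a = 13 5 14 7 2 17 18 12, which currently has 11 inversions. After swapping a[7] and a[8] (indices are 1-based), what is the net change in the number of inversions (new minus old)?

Positions 7 and 8 hold 18 and 12; after swapping, the array is [13, 5, 14, 7, 2, 17, 12, 18].
For each element, count later entries that are smaller:
13 → 5, 7, 2, 12 → 4
5 → 2 → 1
14 → 7, 2, 12 → 3
7 → 2 → 1
2 → none → 0
17 → 12 → 1
12 → none → 0
18 → none → 0
Sum: 4 + 1 + 3 + 1 + 0 + 1 + 0 + 0 = 10
Change: 10 − 11 = -1

-1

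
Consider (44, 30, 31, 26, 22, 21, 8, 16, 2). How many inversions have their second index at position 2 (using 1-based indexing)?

The element at index 2 is 30.
Elements before it: 44
Those larger than 30: 44

1 such element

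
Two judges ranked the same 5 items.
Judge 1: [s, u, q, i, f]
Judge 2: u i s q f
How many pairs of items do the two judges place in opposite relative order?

3

Assign each item its position (1..5) in the first ordering, then rewrite the second ordering as that position sequence:
positions: s→1, u→2, q→3, i→4, f→5
second ordering as positions: [2, 4, 1, 3, 5]
Discordant pairs = inversions in this position sequence.
2: 1 → 1
4: 1, 3 → 2
1: 0
3: 0
5: 0
Total: 1 + 2 + 0 + 0 + 0 = 3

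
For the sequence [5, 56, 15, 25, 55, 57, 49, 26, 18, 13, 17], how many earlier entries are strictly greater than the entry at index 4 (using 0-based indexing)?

1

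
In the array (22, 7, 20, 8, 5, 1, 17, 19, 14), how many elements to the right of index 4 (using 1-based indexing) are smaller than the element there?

2

The element at index 4 is 8.
Elements after it: 5, 1, 17, 19, 14
Those smaller than 8: 5, 1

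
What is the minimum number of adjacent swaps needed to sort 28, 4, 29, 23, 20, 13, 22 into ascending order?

There are 13 swaps.

Minimum adjacent swaps = number of inversions (each swap of adjacent out-of-order elements removes one inversion and no swap can remove more).
Count inversions — for each element, later elements that are smaller:
28: 4, 23, 20, 13, 22 → 5
4: none → 0
29: 23, 20, 13, 22 → 4
23: 20, 13, 22 → 3
20: 13 → 1
13: none → 0
22: none → 0
Total inversions: 5 + 0 + 4 + 3 + 1 + 0 + 0 = 13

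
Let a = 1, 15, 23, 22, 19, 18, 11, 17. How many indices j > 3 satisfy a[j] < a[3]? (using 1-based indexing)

5

The element at index 3 is 23.
Elements after it: 22, 19, 18, 11, 17
Those smaller than 23: 22, 19, 18, 11, 17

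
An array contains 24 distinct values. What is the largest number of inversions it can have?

276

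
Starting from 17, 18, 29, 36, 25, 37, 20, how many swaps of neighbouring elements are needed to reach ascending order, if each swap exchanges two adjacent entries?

6 adjacent swaps

Minimum adjacent swaps = number of inversions (each swap of adjacent out-of-order elements removes one inversion and no swap can remove more).
Count inversions — for each element, later elements that are smaller:
17: none → 0
18: none → 0
29: 25, 20 → 2
36: 25, 20 → 2
25: 20 → 1
37: 20 → 1
20: none → 0
Total inversions: 0 + 0 + 2 + 2 + 1 + 1 + 0 = 6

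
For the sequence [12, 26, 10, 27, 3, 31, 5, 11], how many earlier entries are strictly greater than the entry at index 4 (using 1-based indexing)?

The element at index 4 is 27.
Elements before it: 12, 26, 10
None of them are larger than 27.

0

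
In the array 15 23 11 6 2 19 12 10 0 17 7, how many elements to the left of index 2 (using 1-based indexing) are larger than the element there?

The element at index 2 is 23.
Elements before it: 15
None of them are larger than 23.

0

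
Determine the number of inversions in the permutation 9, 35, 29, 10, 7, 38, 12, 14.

Out-of-order pairs: 13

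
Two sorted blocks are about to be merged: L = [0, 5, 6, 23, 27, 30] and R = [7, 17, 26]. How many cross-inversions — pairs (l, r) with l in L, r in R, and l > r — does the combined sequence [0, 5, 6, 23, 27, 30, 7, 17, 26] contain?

For each element r of the right run, count left-run elements greater than r:
r = 7: 23, 27, 30 → 3
r = 17: 23, 27, 30 → 3
r = 26: 27, 30 → 2
Cross-inversions: 3 + 3 + 2 = 8

8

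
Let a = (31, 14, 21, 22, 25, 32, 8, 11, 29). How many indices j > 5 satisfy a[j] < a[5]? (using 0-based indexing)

3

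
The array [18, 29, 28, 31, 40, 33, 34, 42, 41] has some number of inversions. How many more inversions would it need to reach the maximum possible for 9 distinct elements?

Maximum inversions for 9 distinct elements is C(9, 2) = 9·8/2 = 36.
Current inversions — for each element, count later smaller elements:
18: 0
29: 1
28: 0
31: 0
40: 2
33: 0
34: 0
42: 1
41: 0
Current total: 0 + 1 + 0 + 0 + 2 + 0 + 0 + 1 + 0 = 4
Shortfall: 36 − 4 = 32

32 inversions short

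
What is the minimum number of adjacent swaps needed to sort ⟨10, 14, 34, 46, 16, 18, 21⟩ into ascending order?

There are 6 adjacent swaps.

Minimum adjacent swaps = number of inversions (each swap of adjacent out-of-order elements removes one inversion and no swap can remove more).
Count inversions — for each element, later elements that are smaller:
10: none → 0
14: none → 0
34: 16, 18, 21 → 3
46: 16, 18, 21 → 3
16: none → 0
18: none → 0
21: none → 0
Total inversions: 0 + 0 + 3 + 3 + 0 + 0 + 0 = 6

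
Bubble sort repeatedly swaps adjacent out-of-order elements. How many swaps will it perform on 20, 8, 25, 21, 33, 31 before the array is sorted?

3 adjacent swaps

Minimum adjacent swaps = number of inversions (each swap of adjacent out-of-order elements removes one inversion and no swap can remove more).
Count inversions — for each element, later elements that are smaller:
20: 8 → 1
8: none → 0
25: 21 → 1
21: none → 0
33: 31 → 1
31: none → 0
Total inversions: 1 + 0 + 1 + 0 + 1 + 0 = 3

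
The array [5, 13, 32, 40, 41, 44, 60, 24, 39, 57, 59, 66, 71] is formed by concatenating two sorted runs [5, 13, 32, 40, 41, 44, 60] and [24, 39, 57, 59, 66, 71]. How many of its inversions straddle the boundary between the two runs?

11 cross-inversions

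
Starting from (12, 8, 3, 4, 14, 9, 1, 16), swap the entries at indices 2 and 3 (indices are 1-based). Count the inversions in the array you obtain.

12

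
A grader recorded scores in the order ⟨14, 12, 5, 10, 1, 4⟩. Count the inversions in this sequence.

There are 13 out-of-order pairs.

Sweep left to right; for each value list the smaller values that follow it:
14 → 12, 5, 10, 1, 4 → 5
12 → 5, 10, 1, 4 → 4
5 → 1, 4 → 2
10 → 1, 4 → 2
1 → none → 0
4 → none → 0
Sum: 5 + 4 + 2 + 2 + 0 + 0 = 13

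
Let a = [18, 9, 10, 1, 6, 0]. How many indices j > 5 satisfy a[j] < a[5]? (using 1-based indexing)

The element at index 5 is 6.
Elements after it: 0
Those smaller than 6: 0

1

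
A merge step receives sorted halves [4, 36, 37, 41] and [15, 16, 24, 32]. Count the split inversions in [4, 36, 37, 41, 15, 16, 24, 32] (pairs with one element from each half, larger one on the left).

For each element r of the right run, count left-run elements greater than r:
r = 15: 36, 37, 41 → 3
r = 16: 36, 37, 41 → 3
r = 24: 36, 37, 41 → 3
r = 32: 36, 37, 41 → 3
Cross-inversions: 3 + 3 + 3 + 3 = 12

12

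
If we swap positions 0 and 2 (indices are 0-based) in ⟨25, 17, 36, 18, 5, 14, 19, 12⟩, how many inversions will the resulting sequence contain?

20

Positions 0 and 2 hold 25 and 36; after swapping, the array is [36, 17, 25, 18, 5, 14, 19, 12].
Count, for each position, how many later elements it exceeds:
36: 7
17: 3
25: 5
18: 3
5: 0
14: 1
19: 1
12: 0
Sum: 7 + 3 + 5 + 3 + 0 + 1 + 1 + 0 = 20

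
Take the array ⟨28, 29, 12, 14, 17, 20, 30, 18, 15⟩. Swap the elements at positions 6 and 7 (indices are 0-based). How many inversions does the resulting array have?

There are 17 inversions.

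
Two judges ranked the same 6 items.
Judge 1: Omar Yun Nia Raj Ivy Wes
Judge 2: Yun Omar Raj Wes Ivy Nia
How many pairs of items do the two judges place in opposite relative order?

Assign each item its position (1..6) in the first ordering, then rewrite the second ordering as that position sequence:
positions: Omar→1, Yun→2, Nia→3, Raj→4, Ivy→5, Wes→6
second ordering as positions: [2, 1, 4, 6, 5, 3]
Discordant pairs = inversions in this position sequence.
2: 1 → 1
1: 0
4: 3 → 1
6: 5, 3 → 2
5: 3 → 1
3: 0
Total: 1 + 0 + 1 + 2 + 1 + 0 = 5

5 discordant pairs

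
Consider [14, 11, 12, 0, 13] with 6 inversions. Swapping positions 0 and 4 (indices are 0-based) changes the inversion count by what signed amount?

-1

Positions 0 and 4 hold 14 and 13; after swapping, the array is [13, 11, 12, 0, 14].
Count, for each position, how many later elements it exceeds:
13: 3
11: 1
12: 1
0: 0
14: 0
Sum: 3 + 1 + 1 + 0 + 0 = 5
Change: 5 − 6 = -1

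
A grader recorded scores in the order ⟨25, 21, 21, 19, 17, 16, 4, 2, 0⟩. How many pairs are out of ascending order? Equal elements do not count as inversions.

Sweep left to right; for each value list the smaller values that follow it:
25: 8
21: 6
21: 6
19: 5
17: 4
16: 3
4: 2
2: 1
0: 0
Sum: 8 + 6 + 6 + 5 + 4 + 3 + 2 + 1 + 0 = 35

35 inversions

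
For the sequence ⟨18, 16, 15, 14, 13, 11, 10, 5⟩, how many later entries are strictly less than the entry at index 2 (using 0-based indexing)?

The element at index 2 is 15.
Elements after it: 14, 13, 11, 10, 5
Those smaller than 15: 14, 13, 11, 10, 5

5 such elements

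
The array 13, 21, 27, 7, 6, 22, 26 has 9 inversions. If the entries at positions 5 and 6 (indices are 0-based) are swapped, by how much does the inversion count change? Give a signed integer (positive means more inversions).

Positions 5 and 6 hold 22 and 26; after swapping, the array is [13, 21, 27, 7, 6, 26, 22].
Element-by-element contributions:
13 → 7, 6 → 2
21 → 7, 6 → 2
27 → 7, 6, 26, 22 → 4
7 → 6 → 1
6 → none → 0
26 → 22 → 1
22 → none → 0
Sum: 2 + 2 + 4 + 1 + 0 + 1 + 0 = 10
Change: 10 − 9 = +1

+1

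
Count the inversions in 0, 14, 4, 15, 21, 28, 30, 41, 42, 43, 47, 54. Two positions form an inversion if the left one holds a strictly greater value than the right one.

1

Element-by-element contributions:
0 → none → 0
14 → 4 → 1
4 → none → 0
15 → none → 0
21 → none → 0
28 → none → 0
30 → none → 0
41 → none → 0
42 → none → 0
43 → none → 0
47 → none → 0
54 → none → 0
Sum: 0 + 1 + 0 + 0 + 0 + 0 + 0 + 0 + 0 + 0 + 0 + 0 = 1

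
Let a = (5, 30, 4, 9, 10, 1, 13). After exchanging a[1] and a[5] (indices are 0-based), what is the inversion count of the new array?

Positions 1 and 5 hold 30 and 1; after swapping, the array is [5, 1, 4, 9, 10, 30, 13].
Sweep left to right; for each value list the smaller values that follow it:
5 → 1, 4 → 2
1 → none → 0
4 → none → 0
9 → none → 0
10 → none → 0
30 → 13 → 1
13 → none → 0
Sum: 2 + 0 + 0 + 0 + 0 + 1 + 0 = 3

There are 3 inversions.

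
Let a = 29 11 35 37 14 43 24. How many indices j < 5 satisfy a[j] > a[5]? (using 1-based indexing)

The element at index 5 is 14.
Elements before it: 29, 11, 35, 37
Those larger than 14: 29, 35, 37

3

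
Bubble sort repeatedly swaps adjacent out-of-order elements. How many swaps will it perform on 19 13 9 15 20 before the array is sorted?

4 adjacent swaps

The minimum number of adjacent swaps to sort an array equals its inversion count, since every such swap removes exactly one inversion.
Count inversions — for each element, later elements that are smaller:
19: 13, 9, 15 → 3
13: 9 → 1
9: none → 0
15: none → 0
20: none → 0
Total inversions: 3 + 1 + 0 + 0 + 0 = 4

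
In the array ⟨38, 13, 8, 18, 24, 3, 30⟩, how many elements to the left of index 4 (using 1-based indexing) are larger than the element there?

The element at index 4 is 18.
Elements before it: 38, 13, 8
Those larger than 18: 38

1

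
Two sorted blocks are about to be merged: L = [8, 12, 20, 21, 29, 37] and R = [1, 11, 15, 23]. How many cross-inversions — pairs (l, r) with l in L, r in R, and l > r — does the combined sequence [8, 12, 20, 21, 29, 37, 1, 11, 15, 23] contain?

There are 17 cross-inversions.

Count, for every r in R, how many entries of L exceed r:
r = 1: 8, 12, 20, 21, 29, 37 → 6
r = 11: 12, 20, 21, 29, 37 → 5
r = 15: 20, 21, 29, 37 → 4
r = 23: 29, 37 → 2
Cross-inversions: 6 + 5 + 4 + 2 = 17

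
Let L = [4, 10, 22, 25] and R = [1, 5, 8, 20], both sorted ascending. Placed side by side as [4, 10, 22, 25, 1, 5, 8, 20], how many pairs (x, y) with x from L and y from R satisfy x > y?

12 cross-inversions

Count, for every r in R, how many entries of L exceed r:
r = 1: 4, 10, 22, 25 → 4
r = 5: 10, 22, 25 → 3
r = 8: 10, 22, 25 → 3
r = 20: 22, 25 → 2
Cross-inversions: 4 + 3 + 3 + 2 = 12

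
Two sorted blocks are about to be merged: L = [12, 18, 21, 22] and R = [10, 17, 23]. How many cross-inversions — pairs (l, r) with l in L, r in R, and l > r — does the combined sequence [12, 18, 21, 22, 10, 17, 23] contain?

7 split inversions

Take each right-half value and tally the left-half values above it:
r = 10: 12, 18, 21, 22 → 4
r = 17: 18, 21, 22 → 3
r = 23: none → 0
Cross-inversions: 4 + 3 + 0 = 7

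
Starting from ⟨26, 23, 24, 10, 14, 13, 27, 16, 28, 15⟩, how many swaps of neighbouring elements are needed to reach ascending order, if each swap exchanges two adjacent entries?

22 swaps

The minimum number of adjacent swaps to sort an array equals its inversion count, since every such swap removes exactly one inversion.
Count inversions — for each element, later elements that are smaller:
26: 23, 24, 10, 14, 13, 16, 15 → 7
23: 10, 14, 13, 16, 15 → 5
24: 10, 14, 13, 16, 15 → 5
10: none → 0
14: 13 → 1
13: none → 0
27: 16, 15 → 2
16: 15 → 1
28: 15 → 1
15: none → 0
Total inversions: 7 + 5 + 5 + 0 + 1 + 0 + 2 + 1 + 1 + 0 = 22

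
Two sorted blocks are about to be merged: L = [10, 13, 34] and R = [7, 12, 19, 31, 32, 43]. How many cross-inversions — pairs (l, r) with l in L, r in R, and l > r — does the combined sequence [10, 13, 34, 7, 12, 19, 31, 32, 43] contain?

8

For each element r of the right run, count left-run elements greater than r:
r = 7: 10, 13, 34 → 3
r = 12: 13, 34 → 2
r = 19: 34 → 1
r = 31: 34 → 1
r = 32: 34 → 1
r = 43: none → 0
Cross-inversions: 3 + 2 + 1 + 1 + 1 + 0 = 8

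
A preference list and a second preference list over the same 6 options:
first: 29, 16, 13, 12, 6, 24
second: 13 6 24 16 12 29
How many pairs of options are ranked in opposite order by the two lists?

Assign each item its position (1..6) in the first ordering, then rewrite the second ordering as that position sequence:
positions: 29→1, 16→2, 13→3, 12→4, 6→5, 24→6
second ordering as positions: [3, 5, 6, 2, 4, 1]
Discordant pairs = inversions in this position sequence.
3: 2, 1 → 2
5: 2, 4, 1 → 3
6: 2, 4, 1 → 3
2: 1 → 1
4: 1 → 1
1: 0
Total: 2 + 3 + 3 + 1 + 1 + 0 = 10

There are 10 pairs.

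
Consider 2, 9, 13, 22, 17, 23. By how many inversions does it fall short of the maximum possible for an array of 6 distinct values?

14

Maximum inversions for 6 distinct elements is C(6, 2) = 6·5/2 = 15.
Current inversions — for each element, count later smaller elements:
2: 0
9: 0
13: 0
22: 1
17: 0
23: 0
Current total: 0 + 0 + 0 + 1 + 0 + 0 = 1
Shortfall: 15 − 1 = 14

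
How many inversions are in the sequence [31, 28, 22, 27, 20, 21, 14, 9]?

Count, for each position, how many later elements it exceeds:
31 → 28, 22, 27, 20, 21, 14, 9 → 7
28 → 22, 27, 20, 21, 14, 9 → 6
22 → 20, 21, 14, 9 → 4
27 → 20, 21, 14, 9 → 4
20 → 14, 9 → 2
21 → 14, 9 → 2
14 → 9 → 1
9 → none → 0
Sum: 7 + 6 + 4 + 4 + 2 + 2 + 1 + 0 = 26

26 inversions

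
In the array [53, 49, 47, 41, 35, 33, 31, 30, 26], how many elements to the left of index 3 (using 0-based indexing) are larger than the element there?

The element at index 3 is 41.
Elements before it: 53, 49, 47
Those larger than 41: 53, 49, 47

3 such elements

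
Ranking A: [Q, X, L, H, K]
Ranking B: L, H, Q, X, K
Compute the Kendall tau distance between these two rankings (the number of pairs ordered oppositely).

4 discordant pairs

Assign each item its position (1..5) in the first ordering, then rewrite the second ordering as that position sequence:
positions: Q→1, X→2, L→3, H→4, K→5
second ordering as positions: [3, 4, 1, 2, 5]
Discordant pairs = inversions in this position sequence.
3: 1, 2 → 2
4: 1, 2 → 2
1: 0
2: 0
5: 0
Total: 2 + 2 + 0 + 0 + 0 = 4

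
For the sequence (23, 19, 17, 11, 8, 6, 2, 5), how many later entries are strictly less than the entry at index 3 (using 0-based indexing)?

The element at index 3 is 11.
Elements after it: 8, 6, 2, 5
Those smaller than 11: 8, 6, 2, 5

4 such elements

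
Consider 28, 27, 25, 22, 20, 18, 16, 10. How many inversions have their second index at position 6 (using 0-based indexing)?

6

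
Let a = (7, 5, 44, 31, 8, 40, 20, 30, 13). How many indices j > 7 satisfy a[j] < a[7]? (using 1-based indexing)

1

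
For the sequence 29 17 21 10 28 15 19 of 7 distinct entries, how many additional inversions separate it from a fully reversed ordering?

8 inversions short

Maximum inversions for 7 distinct elements is C(7, 2) = 7·6/2 = 21.
Current inversions — for each element, count later smaller elements:
29: 6
17: 2
21: 3
10: 0
28: 2
15: 0
19: 0
Current total: 6 + 2 + 3 + 0 + 2 + 0 + 0 = 13
Shortfall: 21 − 13 = 8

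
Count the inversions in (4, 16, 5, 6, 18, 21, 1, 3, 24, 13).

18

Count, for each position, how many later elements it exceeds:
4 → 1, 3 → 2
16 → 5, 6, 1, 3, 13 → 5
5 → 1, 3 → 2
6 → 1, 3 → 2
18 → 1, 3, 13 → 3
21 → 1, 3, 13 → 3
1 → none → 0
3 → none → 0
24 → 13 → 1
13 → none → 0
Sum: 2 + 5 + 2 + 2 + 3 + 3 + 0 + 0 + 1 + 0 = 18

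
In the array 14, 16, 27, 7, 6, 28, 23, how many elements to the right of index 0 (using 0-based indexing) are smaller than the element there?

2

The element at index 0 is 14.
Elements after it: 16, 27, 7, 6, 28, 23
Those smaller than 14: 7, 6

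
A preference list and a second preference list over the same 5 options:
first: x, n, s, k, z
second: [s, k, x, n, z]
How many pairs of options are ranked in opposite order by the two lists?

Assign each item its position (1..5) in the first ordering, then rewrite the second ordering as that position sequence:
positions: x→1, n→2, s→3, k→4, z→5
second ordering as positions: [3, 4, 1, 2, 5]
Discordant pairs = inversions in this position sequence.
3: 1, 2 → 2
4: 1, 2 → 2
1: 0
2: 0
5: 0
Total: 2 + 2 + 0 + 0 + 0 = 4

4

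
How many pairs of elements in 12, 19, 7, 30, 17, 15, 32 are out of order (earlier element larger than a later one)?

7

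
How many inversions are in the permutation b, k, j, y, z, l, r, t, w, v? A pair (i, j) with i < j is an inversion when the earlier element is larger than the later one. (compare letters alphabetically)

Out-of-order pairs: 12

Element-by-element contributions:
b: 0
k: 1
j: 0
y: 5
z: 5
l: 0
r: 0
t: 0
w: 1
v: 0
Sum: 0 + 1 + 0 + 5 + 5 + 0 + 0 + 0 + 1 + 0 = 12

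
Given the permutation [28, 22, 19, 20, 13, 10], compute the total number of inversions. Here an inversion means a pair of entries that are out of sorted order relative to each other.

Out-of-order pairs: 14

For each element, count later entries that are smaller:
28 → 22, 19, 20, 13, 10 → 5
22 → 19, 20, 13, 10 → 4
19 → 13, 10 → 2
20 → 13, 10 → 2
13 → 10 → 1
10 → none → 0
Sum: 5 + 4 + 2 + 2 + 1 + 0 = 14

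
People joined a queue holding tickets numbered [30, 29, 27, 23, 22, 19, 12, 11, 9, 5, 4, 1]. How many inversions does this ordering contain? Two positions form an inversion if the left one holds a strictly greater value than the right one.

Sweep left to right; for each value list the smaller values that follow it:
30: 11
29: 10
27: 9
23: 8
22: 7
19: 6
12: 5
11: 4
9: 3
5: 2
4: 1
1: 0
Sum: 11 + 10 + 9 + 8 + 7 + 6 + 5 + 4 + 3 + 2 + 1 + 0 = 66

Inversions: 66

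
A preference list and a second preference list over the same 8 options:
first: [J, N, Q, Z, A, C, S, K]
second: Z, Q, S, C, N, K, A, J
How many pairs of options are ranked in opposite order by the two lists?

Assign each item its position (1..8) in the first ordering, then rewrite the second ordering as that position sequence:
positions: J→1, N→2, Q→3, Z→4, A→5, C→6, S→7, K→8
second ordering as positions: [4, 3, 7, 6, 2, 8, 5, 1]
Discordant pairs = inversions in this position sequence.
4: 3, 2, 1 → 3
3: 2, 1 → 2
7: 6, 2, 5, 1 → 4
6: 2, 5, 1 → 3
2: 1 → 1
8: 5, 1 → 2
5: 1 → 1
1: 0
Total: 3 + 2 + 4 + 3 + 1 + 2 + 1 + 0 = 16

16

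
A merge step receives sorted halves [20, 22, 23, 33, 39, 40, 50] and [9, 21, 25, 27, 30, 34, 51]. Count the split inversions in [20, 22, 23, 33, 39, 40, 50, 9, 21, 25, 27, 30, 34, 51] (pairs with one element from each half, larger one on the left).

28

For each element r of the right run, count left-run elements greater than r:
r = 9: 20, 22, 23, 33, 39, 40, 50 → 7
r = 21: 22, 23, 33, 39, 40, 50 → 6
r = 25: 33, 39, 40, 50 → 4
r = 27: 33, 39, 40, 50 → 4
r = 30: 33, 39, 40, 50 → 4
r = 34: 39, 40, 50 → 3
r = 51: none → 0
Cross-inversions: 7 + 6 + 4 + 4 + 4 + 3 + 0 = 28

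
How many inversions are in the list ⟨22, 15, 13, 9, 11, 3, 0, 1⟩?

26

Count, for each position, how many later elements it exceeds:
22 → 15, 13, 9, 11, 3, 0, 1 → 7
15 → 13, 9, 11, 3, 0, 1 → 6
13 → 9, 11, 3, 0, 1 → 5
9 → 3, 0, 1 → 3
11 → 3, 0, 1 → 3
3 → 0, 1 → 2
0 → none → 0
1 → none → 0
Sum: 7 + 6 + 5 + 3 + 3 + 2 + 0 + 0 = 26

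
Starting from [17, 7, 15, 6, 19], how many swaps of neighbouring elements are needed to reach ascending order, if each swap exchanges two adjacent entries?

The minimum number of adjacent swaps to sort an array equals its inversion count, since every such swap removes exactly one inversion.
Count inversions — for each element, later elements that are smaller:
17: 7, 15, 6 → 3
7: 6 → 1
15: 6 → 1
6: none → 0
19: none → 0
Total inversions: 3 + 1 + 1 + 0 + 0 = 5

5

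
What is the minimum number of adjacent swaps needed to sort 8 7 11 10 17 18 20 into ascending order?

Each adjacent swap fixes exactly one inversion, so the minimum swap count equals the number of inversions.
Count inversions — for each element, later elements that are smaller:
8: 7 → 1
7: none → 0
11: 10 → 1
10: none → 0
17: none → 0
18: none → 0
20: none → 0
Total inversions: 1 + 0 + 1 + 0 + 0 + 0 + 0 = 2

2 swaps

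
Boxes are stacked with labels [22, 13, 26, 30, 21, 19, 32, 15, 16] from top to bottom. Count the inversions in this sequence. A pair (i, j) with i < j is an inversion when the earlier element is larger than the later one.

20 inversions

Element-by-element contributions:
22: 5
13: 0
26: 4
30: 4
21: 3
19: 2
32: 2
15: 0
16: 0
Sum: 5 + 0 + 4 + 4 + 3 + 2 + 2 + 0 + 0 = 20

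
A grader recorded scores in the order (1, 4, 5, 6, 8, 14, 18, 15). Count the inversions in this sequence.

1

Sweep left to right; for each value list the smaller values that follow it:
1: 0
4: 0
5: 0
6: 0
8: 0
14: 0
18: 1
15: 0
Sum: 0 + 0 + 0 + 0 + 0 + 0 + 1 + 0 = 1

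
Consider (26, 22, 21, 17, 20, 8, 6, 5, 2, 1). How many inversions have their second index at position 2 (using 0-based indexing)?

The element at index 2 is 21.
Elements before it: 26, 22
Those larger than 21: 26, 22

2 such elements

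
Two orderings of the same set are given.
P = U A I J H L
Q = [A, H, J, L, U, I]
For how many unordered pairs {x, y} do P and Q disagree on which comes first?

8

Assign each item its position (1..6) in the first ordering, then rewrite the second ordering as that position sequence:
positions: U→1, A→2, I→3, J→4, H→5, L→6
second ordering as positions: [2, 5, 4, 6, 1, 3]
Discordant pairs = inversions in this position sequence.
2: 1 → 1
5: 4, 1, 3 → 3
4: 1, 3 → 2
6: 1, 3 → 2
1: 0
3: 0
Total: 1 + 3 + 2 + 2 + 0 + 0 = 8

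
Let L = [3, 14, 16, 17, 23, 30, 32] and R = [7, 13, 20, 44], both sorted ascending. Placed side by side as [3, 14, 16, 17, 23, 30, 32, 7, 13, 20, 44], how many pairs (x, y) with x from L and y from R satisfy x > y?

Cross-inversions: 15

Take each right-half value and tally the left-half values above it:
r = 7: 14, 16, 17, 23, 30, 32 → 6
r = 13: 14, 16, 17, 23, 30, 32 → 6
r = 20: 23, 30, 32 → 3
r = 44: none → 0
Cross-inversions: 6 + 6 + 3 + 0 = 15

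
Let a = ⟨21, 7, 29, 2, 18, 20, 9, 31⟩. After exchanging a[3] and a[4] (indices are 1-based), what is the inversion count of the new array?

Positions 3 and 4 hold 29 and 2; after swapping, the array is [21, 7, 2, 29, 18, 20, 9, 31].
Element-by-element contributions:
21: 5
7: 1
2: 0
29: 3
18: 1
20: 1
9: 0
31: 0
Sum: 5 + 1 + 0 + 3 + 1 + 1 + 0 + 0 = 11

11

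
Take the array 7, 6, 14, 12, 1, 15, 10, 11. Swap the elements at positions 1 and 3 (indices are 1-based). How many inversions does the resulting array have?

Positions 1 and 3 hold 7 and 14; after swapping, the array is [14, 6, 7, 12, 1, 15, 10, 11].
Element-by-element contributions:
14: 6
6: 1
7: 1
12: 3
1: 0
15: 2
10: 0
11: 0
Sum: 6 + 1 + 1 + 3 + 0 + 2 + 0 + 0 = 13

Inversions: 13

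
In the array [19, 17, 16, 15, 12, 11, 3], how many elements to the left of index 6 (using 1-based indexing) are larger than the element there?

5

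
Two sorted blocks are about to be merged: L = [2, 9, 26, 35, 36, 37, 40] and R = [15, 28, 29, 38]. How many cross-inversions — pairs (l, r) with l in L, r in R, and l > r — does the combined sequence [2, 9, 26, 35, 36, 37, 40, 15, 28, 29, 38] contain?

14 cross-inversions

Count, for every r in R, how many entries of L exceed r:
r = 15: 26, 35, 36, 37, 40 → 5
r = 28: 35, 36, 37, 40 → 4
r = 29: 35, 36, 37, 40 → 4
r = 38: 40 → 1
Cross-inversions: 5 + 4 + 4 + 1 = 14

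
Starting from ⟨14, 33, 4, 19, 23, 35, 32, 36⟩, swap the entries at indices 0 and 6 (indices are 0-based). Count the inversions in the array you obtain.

Inversions: 11

Positions 0 and 6 hold 14 and 32; after swapping, the array is [32, 33, 4, 19, 23, 35, 14, 36].
Element-by-element contributions:
32 → 4, 19, 23, 14 → 4
33 → 4, 19, 23, 14 → 4
4 → none → 0
19 → 14 → 1
23 → 14 → 1
35 → 14 → 1
14 → none → 0
36 → none → 0
Sum: 4 + 4 + 0 + 1 + 1 + 1 + 0 + 0 = 11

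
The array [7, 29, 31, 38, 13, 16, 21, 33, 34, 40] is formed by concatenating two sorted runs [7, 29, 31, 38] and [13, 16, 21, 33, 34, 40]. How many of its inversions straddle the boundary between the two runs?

11

For each element r of the right run, count left-run elements greater than r:
r = 13: 29, 31, 38 → 3
r = 16: 29, 31, 38 → 3
r = 21: 29, 31, 38 → 3
r = 33: 38 → 1
r = 34: 38 → 1
r = 40: none → 0
Cross-inversions: 3 + 3 + 3 + 1 + 1 + 0 = 11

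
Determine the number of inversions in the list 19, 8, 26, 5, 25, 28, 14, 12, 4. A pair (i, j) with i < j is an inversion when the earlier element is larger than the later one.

22 out-of-order pairs

For each element, count later entries that are smaller:
19 → 8, 5, 14, 12, 4 → 5
8 → 5, 4 → 2
26 → 5, 25, 14, 12, 4 → 5
5 → 4 → 1
25 → 14, 12, 4 → 3
28 → 14, 12, 4 → 3
14 → 12, 4 → 2
12 → 4 → 1
4 → none → 0
Sum: 5 + 2 + 5 + 1 + 3 + 3 + 2 + 1 + 0 = 22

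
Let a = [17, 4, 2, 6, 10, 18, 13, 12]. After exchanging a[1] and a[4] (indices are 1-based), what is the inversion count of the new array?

Positions 1 and 4 hold 17 and 6; after swapping, the array is [6, 4, 2, 17, 10, 18, 13, 12].
Count, for each position, how many later elements it exceeds:
6: 2
4: 1
2: 0
17: 3
10: 0
18: 2
13: 1
12: 0
Sum: 2 + 1 + 0 + 3 + 0 + 2 + 1 + 0 = 9

9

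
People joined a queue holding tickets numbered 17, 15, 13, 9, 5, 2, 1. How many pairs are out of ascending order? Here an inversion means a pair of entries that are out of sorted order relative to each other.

There are 21 out-of-order pairs.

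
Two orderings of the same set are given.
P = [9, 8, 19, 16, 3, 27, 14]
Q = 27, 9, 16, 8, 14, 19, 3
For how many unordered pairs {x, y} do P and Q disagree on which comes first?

Assign each item its position (1..7) in the first ordering, then rewrite the second ordering as that position sequence:
positions: 9→1, 8→2, 19→3, 16→4, 3→5, 27→6, 14→7
second ordering as positions: [6, 1, 4, 2, 7, 3, 5]
Discordant pairs = inversions in this position sequence.
6: 1, 4, 2, 3, 5 → 5
1: 0
4: 2, 3 → 2
2: 0
7: 3, 5 → 2
3: 0
5: 0
Total: 5 + 0 + 2 + 0 + 2 + 0 + 0 = 9

9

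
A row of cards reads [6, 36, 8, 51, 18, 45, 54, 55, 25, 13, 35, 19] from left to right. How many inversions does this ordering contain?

Sweep left to right; for each value list the smaller values that follow it:
6 → none → 0
36 → 8, 18, 25, 13, 35, 19 → 6
8 → none → 0
51 → 18, 45, 25, 13, 35, 19 → 6
18 → 13 → 1
45 → 25, 13, 35, 19 → 4
54 → 25, 13, 35, 19 → 4
55 → 25, 13, 35, 19 → 4
25 → 13, 19 → 2
13 → none → 0
35 → 19 → 1
19 → none → 0
Sum: 0 + 6 + 0 + 6 + 1 + 4 + 4 + 4 + 2 + 0 + 1 + 0 = 28

Inversions: 28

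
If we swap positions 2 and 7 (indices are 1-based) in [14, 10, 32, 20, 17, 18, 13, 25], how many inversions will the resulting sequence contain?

13 inversions

Positions 2 and 7 hold 10 and 13; after swapping, the array is [14, 13, 32, 20, 17, 18, 10, 25].
Sweep left to right; for each value list the smaller values that follow it:
14: 2
13: 1
32: 5
20: 3
17: 1
18: 1
10: 0
25: 0
Sum: 2 + 1 + 5 + 3 + 1 + 1 + 0 + 0 = 13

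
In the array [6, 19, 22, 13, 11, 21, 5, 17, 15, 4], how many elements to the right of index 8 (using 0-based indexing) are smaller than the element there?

The element at index 8 is 15.
Elements after it: 4
Those smaller than 15: 4

1 such element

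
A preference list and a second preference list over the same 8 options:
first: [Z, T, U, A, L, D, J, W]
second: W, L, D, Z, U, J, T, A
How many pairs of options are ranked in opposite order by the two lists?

Assign each item its position (1..8) in the first ordering, then rewrite the second ordering as that position sequence:
positions: Z→1, T→2, U→3, A→4, L→5, D→6, J→7, W→8
second ordering as positions: [8, 5, 6, 1, 3, 7, 2, 4]
Discordant pairs = inversions in this position sequence.
8: 5, 6, 1, 3, 7, 2, 4 → 7
5: 1, 3, 2, 4 → 4
6: 1, 3, 2, 4 → 4
1: 0
3: 2 → 1
7: 2, 4 → 2
2: 0
4: 0
Total: 7 + 4 + 4 + 0 + 1 + 2 + 0 + 0 = 18

18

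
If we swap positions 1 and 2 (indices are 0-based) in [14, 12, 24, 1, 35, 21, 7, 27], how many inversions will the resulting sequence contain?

13

Positions 1 and 2 hold 12 and 24; after swapping, the array is [14, 24, 12, 1, 35, 21, 7, 27].
Sweep left to right; for each value list the smaller values that follow it:
14 → 12, 1, 7 → 3
24 → 12, 1, 21, 7 → 4
12 → 1, 7 → 2
1 → none → 0
35 → 21, 7, 27 → 3
21 → 7 → 1
7 → none → 0
27 → none → 0
Sum: 3 + 4 + 2 + 0 + 3 + 1 + 0 + 0 = 13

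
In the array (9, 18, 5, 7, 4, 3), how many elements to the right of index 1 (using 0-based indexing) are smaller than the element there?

4

The element at index 1 is 18.
Elements after it: 5, 7, 4, 3
Those smaller than 18: 5, 7, 4, 3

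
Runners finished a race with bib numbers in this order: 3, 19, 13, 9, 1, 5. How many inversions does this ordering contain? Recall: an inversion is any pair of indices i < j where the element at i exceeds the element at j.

10

Inversion pairs (indices are 0-based):
(0,4): 3 > 1
(1,2): 19 > 13
(1,3): 19 > 9
(1,4): 19 > 1
(1,5): 19 > 5
(2,3): 13 > 9
(2,4): 13 > 1
(2,5): 13 > 5
(3,4): 9 > 1
(3,5): 9 > 5
That's 10 pairs.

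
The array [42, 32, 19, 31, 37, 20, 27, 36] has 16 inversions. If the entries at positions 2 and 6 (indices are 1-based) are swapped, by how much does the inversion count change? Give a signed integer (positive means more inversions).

Positions 2 and 6 hold 32 and 20; after swapping, the array is [42, 20, 19, 31, 37, 32, 27, 36].
For each element, count later entries that are smaller:
42: 7
20: 1
19: 0
31: 1
37: 3
32: 1
27: 0
36: 0
Sum: 7 + 1 + 0 + 1 + 3 + 1 + 0 + 0 = 13
Change: 13 − 16 = -3

-3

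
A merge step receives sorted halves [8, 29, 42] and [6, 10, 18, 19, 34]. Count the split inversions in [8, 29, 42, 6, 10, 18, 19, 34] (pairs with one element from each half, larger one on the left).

There are 10 cross-inversions.

Count, for every r in R, how many entries of L exceed r:
r = 6: 8, 29, 42 → 3
r = 10: 29, 42 → 2
r = 18: 29, 42 → 2
r = 19: 29, 42 → 2
r = 34: 42 → 1
Cross-inversions: 3 + 2 + 2 + 2 + 1 = 10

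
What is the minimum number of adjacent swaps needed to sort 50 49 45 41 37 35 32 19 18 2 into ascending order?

45

The minimum number of adjacent swaps to sort an array equals its inversion count, since every such swap removes exactly one inversion.
Count inversions — for each element, later elements that are smaller:
50: 49, 45, 41, 37, 35, 32, 19, 18, 2 → 9
49: 45, 41, 37, 35, 32, 19, 18, 2 → 8
45: 41, 37, 35, 32, 19, 18, 2 → 7
41: 37, 35, 32, 19, 18, 2 → 6
37: 35, 32, 19, 18, 2 → 5
35: 32, 19, 18, 2 → 4
32: 19, 18, 2 → 3
19: 18, 2 → 2
18: 2 → 1
2: none → 0
Total inversions: 9 + 8 + 7 + 6 + 5 + 4 + 3 + 2 + 1 + 0 = 45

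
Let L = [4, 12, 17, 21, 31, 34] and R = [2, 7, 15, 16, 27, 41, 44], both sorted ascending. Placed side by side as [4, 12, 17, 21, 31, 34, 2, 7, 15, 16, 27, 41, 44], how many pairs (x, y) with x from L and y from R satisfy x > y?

21 cross-inversions

Take each right-half value and tally the left-half values above it:
r = 2: 4, 12, 17, 21, 31, 34 → 6
r = 7: 12, 17, 21, 31, 34 → 5
r = 15: 17, 21, 31, 34 → 4
r = 16: 17, 21, 31, 34 → 4
r = 27: 31, 34 → 2
r = 41: none → 0
r = 44: none → 0
Cross-inversions: 6 + 5 + 4 + 4 + 2 + 0 + 0 = 21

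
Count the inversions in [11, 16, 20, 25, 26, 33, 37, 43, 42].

Element-by-element contributions:
11: 0
16: 0
20: 0
25: 0
26: 0
33: 0
37: 0
43: 1
42: 0
Sum: 0 + 0 + 0 + 0 + 0 + 0 + 0 + 1 + 0 = 1

1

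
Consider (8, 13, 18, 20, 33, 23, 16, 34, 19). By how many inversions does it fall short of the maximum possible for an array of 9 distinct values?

Maximum inversions for 9 distinct elements is C(9, 2) = 9·8/2 = 36.
Current inversions — for each element, count later smaller elements:
8: 0
13: 0
18: 1
20: 2
33: 3
23: 2
16: 0
34: 1
19: 0
Current total: 0 + 0 + 1 + 2 + 3 + 2 + 0 + 1 + 0 = 9
Shortfall: 36 − 9 = 27

27 inversions short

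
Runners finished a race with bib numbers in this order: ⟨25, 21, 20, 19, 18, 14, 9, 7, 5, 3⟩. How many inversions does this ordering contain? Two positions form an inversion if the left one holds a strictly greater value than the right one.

45

Sweep left to right; for each value list the smaller values that follow it:
25 → 21, 20, 19, 18, 14, 9, 7, 5, 3 → 9
21 → 20, 19, 18, 14, 9, 7, 5, 3 → 8
20 → 19, 18, 14, 9, 7, 5, 3 → 7
19 → 18, 14, 9, 7, 5, 3 → 6
18 → 14, 9, 7, 5, 3 → 5
14 → 9, 7, 5, 3 → 4
9 → 7, 5, 3 → 3
7 → 5, 3 → 2
5 → 3 → 1
3 → none → 0
Sum: 9 + 8 + 7 + 6 + 5 + 4 + 3 + 2 + 1 + 0 = 45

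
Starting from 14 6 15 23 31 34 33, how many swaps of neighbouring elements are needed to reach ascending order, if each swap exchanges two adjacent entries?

Each adjacent swap fixes exactly one inversion, so the minimum swap count equals the number of inversions.
Count inversions — for each element, later elements that are smaller:
14: 6 → 1
6: none → 0
15: none → 0
23: none → 0
31: none → 0
34: 33 → 1
33: none → 0
Total inversions: 1 + 0 + 0 + 0 + 0 + 1 + 0 = 2

2 swaps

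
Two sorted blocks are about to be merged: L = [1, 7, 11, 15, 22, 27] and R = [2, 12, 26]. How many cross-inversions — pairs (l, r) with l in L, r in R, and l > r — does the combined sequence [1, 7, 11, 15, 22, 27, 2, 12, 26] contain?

Take each right-half value and tally the left-half values above it:
r = 2: 7, 11, 15, 22, 27 → 5
r = 12: 15, 22, 27 → 3
r = 26: 27 → 1
Cross-inversions: 5 + 3 + 1 = 9

Split inversions: 9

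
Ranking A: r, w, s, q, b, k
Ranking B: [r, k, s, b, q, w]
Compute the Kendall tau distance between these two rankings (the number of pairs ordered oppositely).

Assign each item its position (1..6) in the first ordering, then rewrite the second ordering as that position sequence:
positions: r→1, w→2, s→3, q→4, b→5, k→6
second ordering as positions: [1, 6, 3, 5, 4, 2]
Discordant pairs = inversions in this position sequence.
1: 0
6: 3, 5, 4, 2 → 4
3: 2 → 1
5: 4, 2 → 2
4: 2 → 1
2: 0
Total: 0 + 4 + 1 + 2 + 1 + 0 = 8

8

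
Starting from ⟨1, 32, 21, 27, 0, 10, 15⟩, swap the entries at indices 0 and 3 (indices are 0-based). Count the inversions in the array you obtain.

15

Positions 0 and 3 hold 1 and 27; after swapping, the array is [27, 32, 21, 1, 0, 10, 15].
Sweep left to right; for each value list the smaller values that follow it:
27 → 21, 1, 0, 10, 15 → 5
32 → 21, 1, 0, 10, 15 → 5
21 → 1, 0, 10, 15 → 4
1 → 0 → 1
0 → none → 0
10 → none → 0
15 → none → 0
Sum: 5 + 5 + 4 + 1 + 0 + 0 + 0 = 15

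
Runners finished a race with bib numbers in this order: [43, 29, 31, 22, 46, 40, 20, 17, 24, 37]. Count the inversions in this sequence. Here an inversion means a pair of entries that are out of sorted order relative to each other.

28 inversions

Sweep left to right; for each value list the smaller values that follow it:
43 → 29, 31, 22, 40, 20, 17, 24, 37 → 8
29 → 22, 20, 17, 24 → 4
31 → 22, 20, 17, 24 → 4
22 → 20, 17 → 2
46 → 40, 20, 17, 24, 37 → 5
40 → 20, 17, 24, 37 → 4
20 → 17 → 1
17 → none → 0
24 → none → 0
37 → none → 0
Sum: 8 + 4 + 4 + 2 + 5 + 4 + 1 + 0 + 0 + 0 = 28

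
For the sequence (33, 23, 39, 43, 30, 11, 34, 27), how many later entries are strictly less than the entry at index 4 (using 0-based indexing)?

2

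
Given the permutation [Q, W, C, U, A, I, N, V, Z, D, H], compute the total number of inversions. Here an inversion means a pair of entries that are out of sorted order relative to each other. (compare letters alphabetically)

There are 28 out-of-order pairs.

For each element, count later entries that are smaller:
Q: 6
W: 8
C: 1
U: 5
A: 0
I: 2
N: 2
V: 2
Z: 2
D: 0
H: 0
Sum: 6 + 8 + 1 + 5 + 0 + 2 + 2 + 2 + 2 + 0 + 0 = 28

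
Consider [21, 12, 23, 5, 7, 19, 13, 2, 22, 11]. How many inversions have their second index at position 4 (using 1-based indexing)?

The element at index 4 is 5.
Elements before it: 21, 12, 23
Those larger than 5: 21, 12, 23

3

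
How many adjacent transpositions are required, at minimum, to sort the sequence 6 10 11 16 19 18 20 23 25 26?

Each adjacent swap fixes exactly one inversion, so the minimum swap count equals the number of inversions.
Count inversions — for each element, later elements that are smaller:
6: none → 0
10: none → 0
11: none → 0
16: none → 0
19: 18 → 1
18: none → 0
20: none → 0
23: none → 0
25: none → 0
26: none → 0
Total inversions: 0 + 0 + 0 + 0 + 1 + 0 + 0 + 0 + 0 + 0 = 1

1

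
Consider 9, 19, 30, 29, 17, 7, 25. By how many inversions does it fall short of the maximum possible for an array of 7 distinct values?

10 inversions short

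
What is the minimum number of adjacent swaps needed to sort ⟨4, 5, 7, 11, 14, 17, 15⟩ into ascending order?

The minimum number of adjacent swaps to sort an array equals its inversion count, since every such swap removes exactly one inversion.
Count inversions — for each element, later elements that are smaller:
4: none → 0
5: none → 0
7: none → 0
11: none → 0
14: none → 0
17: 15 → 1
15: none → 0
Total inversions: 0 + 0 + 0 + 0 + 0 + 1 + 0 = 1

1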